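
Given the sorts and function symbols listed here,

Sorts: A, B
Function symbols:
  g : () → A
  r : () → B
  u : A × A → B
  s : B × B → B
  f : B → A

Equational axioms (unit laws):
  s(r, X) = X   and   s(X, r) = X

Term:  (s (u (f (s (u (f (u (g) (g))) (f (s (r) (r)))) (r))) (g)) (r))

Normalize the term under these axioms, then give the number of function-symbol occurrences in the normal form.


size = 10

1. (s (u (f (s (u (f (u (g) (g))) (f (s (r) (r)))) (r))) (g)) (r))  →  (u (f (s (u (f (u (g) (g))) (f (s (r) (r)))) (r))) (g))
2. (u (f (s (u (f (u (g) (g))) (f (s (r) (r)))) (r))) (g))  →  (u (f (u (f (u (g) (g))) (f (s (r) (r))))) (g))
3. (u (f (u (f (u (g) (g))) (f (s (r) (r))))) (g))  →  (u (f (u (f (u (g) (g))) (f (r)))) (g))
normal form: (u (f (u (f (u (g) (g))) (f (r)))) (g))


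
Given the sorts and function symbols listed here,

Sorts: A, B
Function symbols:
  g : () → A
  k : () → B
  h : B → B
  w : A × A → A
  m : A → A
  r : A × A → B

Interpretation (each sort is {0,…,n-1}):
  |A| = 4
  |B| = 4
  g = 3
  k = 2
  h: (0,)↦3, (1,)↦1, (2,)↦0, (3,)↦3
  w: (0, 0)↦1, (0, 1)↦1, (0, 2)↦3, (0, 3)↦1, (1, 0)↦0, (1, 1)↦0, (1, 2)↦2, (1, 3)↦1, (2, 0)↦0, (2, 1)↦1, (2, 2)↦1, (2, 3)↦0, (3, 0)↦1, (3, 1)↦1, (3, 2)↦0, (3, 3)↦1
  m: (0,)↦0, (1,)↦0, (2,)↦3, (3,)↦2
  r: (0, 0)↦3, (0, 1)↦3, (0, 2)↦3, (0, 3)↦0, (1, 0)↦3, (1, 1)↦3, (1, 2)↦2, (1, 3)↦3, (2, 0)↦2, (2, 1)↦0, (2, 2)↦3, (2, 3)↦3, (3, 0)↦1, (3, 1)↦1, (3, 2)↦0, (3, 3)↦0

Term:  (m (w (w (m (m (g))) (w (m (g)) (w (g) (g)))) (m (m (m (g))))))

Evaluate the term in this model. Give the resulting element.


  g = 3
  (m (g)) = m(3,) = 2
  (m (m (g))) = m(2,) = 3
  g = 3
  (m (g)) = m(3,) = 2
  g = 3
  g = 3
  (w (g) (g)) = w(3, 3) = 1
  (w (m (g)) (w (g) (g))) = w(2, 1) = 1
  (w (m (m (g))) (w (m (g)) (w (g) (g)))) = w(3, 1) = 1
  g = 3
  (m (g)) = m(3,) = 2
  (m (m (g))) = m(2,) = 3
  (m (m (m (g)))) = m(3,) = 2
  (w (w (m (m (g))) (w (m (g)) (w (g) (g)))) (m (m (m (g))))) = w(1, 2) = 2
  (m (w (w (m (m (g))) (w (m (g)) (w (g) (g)))) (m (m (m (g)))))) = m(2,) = 3

value = 3


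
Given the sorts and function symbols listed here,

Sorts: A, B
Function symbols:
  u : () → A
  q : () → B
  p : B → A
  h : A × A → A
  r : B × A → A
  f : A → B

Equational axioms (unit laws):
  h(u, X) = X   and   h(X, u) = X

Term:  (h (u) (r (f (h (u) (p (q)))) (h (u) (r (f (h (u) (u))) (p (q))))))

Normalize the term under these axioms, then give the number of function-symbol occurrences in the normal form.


1. (h (u) (r (f (h (u) (p (q)))) (h (u) (r (f (h (u) (u))) (p (q))))))  →  (r (f (h (u) (p (q)))) (h (u) (r (f (h (u) (u))) (p (q)))))
2. (r (f (h (u) (p (q)))) (h (u) (r (f (h (u) (u))) (p (q)))))  →  (r (f (p (q))) (h (u) (r (f (h (u) (u))) (p (q)))))
3. (r (f (p (q))) (h (u) (r (f (h (u) (u))) (p (q)))))  →  (r (f (p (q))) (r (f (h (u) (u))) (p (q))))
4. (r (f (p (q))) (r (f (h (u) (u))) (p (q))))  →  (r (f (p (q))) (r (f (u)) (p (q))))
normal form: (r (f (p (q))) (r (f (u)) (p (q))))

size = 9


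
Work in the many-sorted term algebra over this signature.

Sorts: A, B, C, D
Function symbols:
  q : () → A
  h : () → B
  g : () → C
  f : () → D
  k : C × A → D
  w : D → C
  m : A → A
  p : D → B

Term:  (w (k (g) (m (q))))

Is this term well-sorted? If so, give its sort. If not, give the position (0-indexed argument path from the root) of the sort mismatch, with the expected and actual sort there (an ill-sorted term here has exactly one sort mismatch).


    (g) : C
      (q) : A
    (m (q)) : A
  (k (g) (m (q))) : D
(w (k (g) (m (q)))) : C

well-sorted; sort = C


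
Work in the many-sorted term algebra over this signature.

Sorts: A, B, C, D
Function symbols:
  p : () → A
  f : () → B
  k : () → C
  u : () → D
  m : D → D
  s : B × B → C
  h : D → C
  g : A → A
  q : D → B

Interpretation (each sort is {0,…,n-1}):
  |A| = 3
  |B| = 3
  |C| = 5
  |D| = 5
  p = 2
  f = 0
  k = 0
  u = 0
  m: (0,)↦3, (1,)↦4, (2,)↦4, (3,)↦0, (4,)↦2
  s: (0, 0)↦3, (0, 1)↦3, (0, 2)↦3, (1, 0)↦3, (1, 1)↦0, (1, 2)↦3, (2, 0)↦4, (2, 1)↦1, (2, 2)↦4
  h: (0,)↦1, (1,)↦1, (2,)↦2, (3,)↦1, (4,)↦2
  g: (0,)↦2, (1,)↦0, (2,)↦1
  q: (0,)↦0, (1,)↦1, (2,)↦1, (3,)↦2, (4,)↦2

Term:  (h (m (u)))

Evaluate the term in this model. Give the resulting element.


value = 1

  u = 0
  (m (u)) = m(0,) = 3
  (h (m (u))) = h(3,) = 1


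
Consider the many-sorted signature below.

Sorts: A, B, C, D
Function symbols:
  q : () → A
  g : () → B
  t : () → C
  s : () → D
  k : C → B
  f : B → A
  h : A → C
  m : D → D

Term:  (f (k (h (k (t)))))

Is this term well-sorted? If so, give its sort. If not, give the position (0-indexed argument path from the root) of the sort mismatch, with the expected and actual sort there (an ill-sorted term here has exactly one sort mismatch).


ill-sorted at position [0, 0, 0]: expected A, got B

        (t) : C
      (k (t)) : B
    (h (k (t))) : ✗ arg 0 at [0, 0, 0] has sort B, expected A


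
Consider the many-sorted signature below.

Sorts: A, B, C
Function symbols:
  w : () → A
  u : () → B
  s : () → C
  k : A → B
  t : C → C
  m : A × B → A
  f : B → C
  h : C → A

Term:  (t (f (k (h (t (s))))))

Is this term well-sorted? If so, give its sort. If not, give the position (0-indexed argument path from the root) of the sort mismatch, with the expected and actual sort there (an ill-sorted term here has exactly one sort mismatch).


          (s) : C
        (t (s)) : C
      (h (t (s))) : A
    (k (h (t (s)))) : B
  (f (k (h (t (s))))) : C
(t (f (k (h (t (s)))))) : C

well-sorted; sort = C


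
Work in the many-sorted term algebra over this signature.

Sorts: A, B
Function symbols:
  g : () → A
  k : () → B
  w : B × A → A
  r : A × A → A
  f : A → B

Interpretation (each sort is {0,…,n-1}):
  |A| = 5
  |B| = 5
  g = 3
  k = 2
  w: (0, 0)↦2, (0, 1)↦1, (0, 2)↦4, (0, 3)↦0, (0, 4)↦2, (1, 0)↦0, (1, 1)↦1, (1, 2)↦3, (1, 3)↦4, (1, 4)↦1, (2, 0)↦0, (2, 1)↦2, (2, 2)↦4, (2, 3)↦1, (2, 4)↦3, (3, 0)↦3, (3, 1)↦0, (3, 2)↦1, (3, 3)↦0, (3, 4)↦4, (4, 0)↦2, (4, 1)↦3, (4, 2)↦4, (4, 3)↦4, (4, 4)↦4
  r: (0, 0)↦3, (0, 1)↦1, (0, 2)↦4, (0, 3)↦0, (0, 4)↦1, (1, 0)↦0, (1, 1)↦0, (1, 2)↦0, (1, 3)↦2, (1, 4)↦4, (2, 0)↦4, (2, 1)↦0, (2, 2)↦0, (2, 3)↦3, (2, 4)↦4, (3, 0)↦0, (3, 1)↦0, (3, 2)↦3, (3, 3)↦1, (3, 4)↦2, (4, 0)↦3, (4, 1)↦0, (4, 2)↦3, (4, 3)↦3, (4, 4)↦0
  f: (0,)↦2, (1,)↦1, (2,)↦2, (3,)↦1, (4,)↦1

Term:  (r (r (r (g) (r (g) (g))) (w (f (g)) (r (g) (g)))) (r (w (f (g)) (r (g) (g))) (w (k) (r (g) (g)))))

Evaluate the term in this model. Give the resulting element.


  g = 3
  g = 3
  g = 3
  (r (g) (g)) = r(3, 3) = 1
  (r (g) (r (g) (g))) = r(3, 1) = 0
  g = 3
  (f (g)) = f(3,) = 1
  g = 3
  g = 3
  (r (g) (g)) = r(3, 3) = 1
  (w (f (g)) (r (g) (g))) = w(1, 1) = 1
  (r (r (g) (r (g) (g))) (w (f (g)) (r (g) (g)))) = r(0, 1) = 1
  g = 3
  (f (g)) = f(3,) = 1
  g = 3
  g = 3
  (r (g) (g)) = r(3, 3) = 1
  (w (f (g)) (r (g) (g))) = w(1, 1) = 1
  k = 2
  g = 3
  g = 3
  (r (g) (g)) = r(3, 3) = 1
  (w (k) (r (g) (g))) = w(2, 1) = 2
  (r (w (f (g)) (r (g) (g))) (w (k) (r (g) (g)))) = r(1, 2) = 0
  (r (r (r (g) (r (g) (g))) (w (f (g)) (r (g) (g)))) (r (w (f (g)) (r (g) (g))) (w (k) (r (g) (g))))) = r(1, 0) = 0

value = 0


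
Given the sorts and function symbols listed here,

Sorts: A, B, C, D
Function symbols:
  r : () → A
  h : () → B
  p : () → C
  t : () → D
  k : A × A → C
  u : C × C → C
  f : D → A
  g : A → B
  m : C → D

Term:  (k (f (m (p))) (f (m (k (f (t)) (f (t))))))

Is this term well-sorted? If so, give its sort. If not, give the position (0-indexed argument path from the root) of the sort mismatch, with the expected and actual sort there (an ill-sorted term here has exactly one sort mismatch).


      (p) : C
    (m (p)) : D
  (f (m (p))) : A
          (t) : D
        (f (t)) : A
          (t) : D
        (f (t)) : A
      (k (f (t)) (f (t))) : C
    (m (k (f (t)) (f (t)))) : D
  (f (m (k (f (t)) (f (t))))) : A
(k (f (m (p))) (f (m (k (f (t)) (f (t)))))) : C

well-sorted; sort = C


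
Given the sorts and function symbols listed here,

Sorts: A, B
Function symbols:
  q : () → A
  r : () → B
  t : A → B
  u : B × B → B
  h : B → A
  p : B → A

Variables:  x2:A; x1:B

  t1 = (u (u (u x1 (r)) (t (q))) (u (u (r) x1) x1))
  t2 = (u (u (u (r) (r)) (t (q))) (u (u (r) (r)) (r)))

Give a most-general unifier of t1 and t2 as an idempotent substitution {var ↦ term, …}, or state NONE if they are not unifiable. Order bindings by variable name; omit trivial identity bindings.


{x1 ↦ (r)}


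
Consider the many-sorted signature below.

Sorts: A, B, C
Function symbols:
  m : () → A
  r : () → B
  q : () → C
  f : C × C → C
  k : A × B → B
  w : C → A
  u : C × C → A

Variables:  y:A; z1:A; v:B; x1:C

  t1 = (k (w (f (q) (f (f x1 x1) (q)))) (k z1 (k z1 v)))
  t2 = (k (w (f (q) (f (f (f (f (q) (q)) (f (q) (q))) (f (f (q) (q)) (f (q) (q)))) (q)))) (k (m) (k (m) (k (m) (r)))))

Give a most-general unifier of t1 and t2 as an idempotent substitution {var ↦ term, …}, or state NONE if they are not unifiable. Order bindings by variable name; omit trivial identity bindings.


{v ↦ (k (m) (r)), x1 ↦ (f (f (q) (q)) (f (q) (q))), z1 ↦ (m)}


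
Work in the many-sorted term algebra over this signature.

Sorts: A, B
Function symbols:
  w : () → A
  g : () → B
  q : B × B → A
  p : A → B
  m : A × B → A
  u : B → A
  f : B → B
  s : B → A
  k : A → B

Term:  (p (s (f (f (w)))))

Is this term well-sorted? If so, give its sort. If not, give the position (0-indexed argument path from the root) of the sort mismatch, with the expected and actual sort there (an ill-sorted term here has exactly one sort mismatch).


        (w) : A
      (f (w)) : ✗ arg 0 at [0, 0, 0, 0] has sort A, expected B

ill-sorted at position [0, 0, 0, 0]: expected B, got A


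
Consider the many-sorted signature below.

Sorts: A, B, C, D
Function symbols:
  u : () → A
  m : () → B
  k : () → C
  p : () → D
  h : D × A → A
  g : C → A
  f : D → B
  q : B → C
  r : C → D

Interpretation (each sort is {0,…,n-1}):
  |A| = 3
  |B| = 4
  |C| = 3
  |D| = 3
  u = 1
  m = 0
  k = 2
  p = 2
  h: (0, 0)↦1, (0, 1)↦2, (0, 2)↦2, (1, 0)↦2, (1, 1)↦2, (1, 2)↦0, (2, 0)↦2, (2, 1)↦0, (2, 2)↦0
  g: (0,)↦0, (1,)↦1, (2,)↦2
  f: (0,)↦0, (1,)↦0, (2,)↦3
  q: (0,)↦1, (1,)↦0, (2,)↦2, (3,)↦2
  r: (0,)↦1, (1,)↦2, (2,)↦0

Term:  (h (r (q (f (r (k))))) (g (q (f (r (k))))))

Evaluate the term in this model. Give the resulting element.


  k = 2
  (r (k)) = r(2,) = 0
  (f (r (k))) = f(0,) = 0
  (q (f (r (k)))) = q(0,) = 1
  (r (q (f (r (k))))) = r(1,) = 2
  k = 2
  (r (k)) = r(2,) = 0
  (f (r (k))) = f(0,) = 0
  (q (f (r (k)))) = q(0,) = 1
  (g (q (f (r (k))))) = g(1,) = 1
  (h (r (q (f (r (k))))) (g (q (f (r (k)))))) = h(2, 1) = 0

value = 0


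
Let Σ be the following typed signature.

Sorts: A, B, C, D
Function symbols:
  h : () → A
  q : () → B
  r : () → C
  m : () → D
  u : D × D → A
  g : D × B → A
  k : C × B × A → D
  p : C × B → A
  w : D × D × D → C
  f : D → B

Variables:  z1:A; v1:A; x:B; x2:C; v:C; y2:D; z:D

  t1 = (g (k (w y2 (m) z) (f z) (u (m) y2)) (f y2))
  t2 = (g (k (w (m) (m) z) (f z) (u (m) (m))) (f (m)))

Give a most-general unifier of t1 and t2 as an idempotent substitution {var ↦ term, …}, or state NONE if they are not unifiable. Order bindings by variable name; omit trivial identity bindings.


{y2 ↦ (m)}


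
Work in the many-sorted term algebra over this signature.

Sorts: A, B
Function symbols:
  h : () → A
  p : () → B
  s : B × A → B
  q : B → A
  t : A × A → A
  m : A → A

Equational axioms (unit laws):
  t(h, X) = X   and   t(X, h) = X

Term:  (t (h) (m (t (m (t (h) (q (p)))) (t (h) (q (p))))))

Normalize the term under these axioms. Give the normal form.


normal form = (m (t (m (q (p))) (q (p))))

1. (t (h) (m (t (m (t (h) (q (p)))) (t (h) (q (p))))))  →  (m (t (m (t (h) (q (p)))) (t (h) (q (p)))))
2. (m (t (m (t (h) (q (p)))) (t (h) (q (p)))))  →  (m (t (m (q (p))) (t (h) (q (p)))))
3. (m (t (m (q (p))) (t (h) (q (p)))))  →  (m (t (m (q (p))) (q (p))))


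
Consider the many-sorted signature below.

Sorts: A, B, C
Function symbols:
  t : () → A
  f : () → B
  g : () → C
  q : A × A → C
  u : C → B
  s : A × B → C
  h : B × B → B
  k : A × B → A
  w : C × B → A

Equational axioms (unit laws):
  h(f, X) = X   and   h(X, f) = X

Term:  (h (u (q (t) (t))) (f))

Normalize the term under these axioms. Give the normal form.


1. (h (u (q (t) (t))) (f))  →  (u (q (t) (t)))

normal form = (u (q (t) (t)))


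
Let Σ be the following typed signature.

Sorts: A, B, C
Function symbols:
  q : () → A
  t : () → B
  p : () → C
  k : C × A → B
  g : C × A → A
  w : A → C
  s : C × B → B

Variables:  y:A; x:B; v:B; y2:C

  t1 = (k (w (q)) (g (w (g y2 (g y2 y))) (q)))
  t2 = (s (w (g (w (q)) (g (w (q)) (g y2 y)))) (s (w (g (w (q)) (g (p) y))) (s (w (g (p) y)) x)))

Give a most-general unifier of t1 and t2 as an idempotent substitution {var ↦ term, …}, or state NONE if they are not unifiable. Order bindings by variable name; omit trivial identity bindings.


NONE (not unifiable)

head clash or occurs-check failure — not unifiable


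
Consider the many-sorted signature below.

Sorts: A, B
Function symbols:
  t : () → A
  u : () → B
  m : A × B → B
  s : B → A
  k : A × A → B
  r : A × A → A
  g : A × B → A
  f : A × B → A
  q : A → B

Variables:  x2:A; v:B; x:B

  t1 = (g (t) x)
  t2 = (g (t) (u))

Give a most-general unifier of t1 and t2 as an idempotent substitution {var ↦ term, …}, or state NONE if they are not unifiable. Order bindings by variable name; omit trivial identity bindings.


{x ↦ (u)}


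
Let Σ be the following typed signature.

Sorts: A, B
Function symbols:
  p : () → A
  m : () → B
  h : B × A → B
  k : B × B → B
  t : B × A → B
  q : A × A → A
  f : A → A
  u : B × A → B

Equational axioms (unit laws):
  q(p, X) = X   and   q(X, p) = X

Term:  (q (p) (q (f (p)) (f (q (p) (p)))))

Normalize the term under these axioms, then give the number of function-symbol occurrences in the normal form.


size = 5

1. (q (p) (q (f (p)) (f (q (p) (p)))))  →  (q (f (p)) (f (q (p) (p))))
2. (q (f (p)) (f (q (p) (p))))  →  (q (f (p)) (f (p)))
normal form: (q (f (p)) (f (p)))


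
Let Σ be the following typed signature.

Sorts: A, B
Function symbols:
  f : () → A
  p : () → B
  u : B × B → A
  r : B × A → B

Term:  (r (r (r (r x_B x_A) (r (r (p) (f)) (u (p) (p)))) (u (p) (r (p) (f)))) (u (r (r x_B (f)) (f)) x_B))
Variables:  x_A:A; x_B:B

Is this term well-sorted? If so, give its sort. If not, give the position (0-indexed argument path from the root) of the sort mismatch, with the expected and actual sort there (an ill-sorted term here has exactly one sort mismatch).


        x_B : B
        x_A : A
      (r x_B x_A) : B
          (p) : B
          (f) : A
        (r (p) (f)) : B
          (p) : B
          (p) : B
        (u (p) (p)) : A
      (r (r (p) (f)) (u (p) (p))) : B
    (r (r x_B x_A) (r (r (p) (f)) (u (p) (p)))) : ✗ arg 1 at [0, 0, 1] has sort B, expected A
      (p) : B
        (p) : B
        (f) : A
      (r (p) (f)) : B
    (u (p) (r (p) (f))) : A
        x_B : B
        (f) : A
      (r x_B (f)) : B
      (f) : A
    (r (r x_B (f)) (f)) : B
    x_B : B
  (u (r (r x_B (f)) (f)) x_B) : A

ill-sorted at position [0, 0, 1]: expected A, got B


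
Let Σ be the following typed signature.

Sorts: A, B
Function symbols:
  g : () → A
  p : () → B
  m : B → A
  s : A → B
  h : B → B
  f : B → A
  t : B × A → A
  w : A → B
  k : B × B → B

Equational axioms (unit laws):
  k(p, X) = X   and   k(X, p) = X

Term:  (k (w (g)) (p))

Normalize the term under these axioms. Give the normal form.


normal form = (w (g))

1. (k (w (g)) (p))  →  (w (g))


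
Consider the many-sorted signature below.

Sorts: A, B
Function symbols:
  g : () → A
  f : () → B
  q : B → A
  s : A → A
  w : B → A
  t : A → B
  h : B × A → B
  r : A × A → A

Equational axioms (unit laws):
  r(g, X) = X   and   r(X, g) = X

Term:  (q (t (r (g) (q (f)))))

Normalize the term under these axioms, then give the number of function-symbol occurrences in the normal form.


size = 4

1. (q (t (r (g) (q (f)))))  →  (q (t (q (f))))
normal form: (q (t (q (f))))


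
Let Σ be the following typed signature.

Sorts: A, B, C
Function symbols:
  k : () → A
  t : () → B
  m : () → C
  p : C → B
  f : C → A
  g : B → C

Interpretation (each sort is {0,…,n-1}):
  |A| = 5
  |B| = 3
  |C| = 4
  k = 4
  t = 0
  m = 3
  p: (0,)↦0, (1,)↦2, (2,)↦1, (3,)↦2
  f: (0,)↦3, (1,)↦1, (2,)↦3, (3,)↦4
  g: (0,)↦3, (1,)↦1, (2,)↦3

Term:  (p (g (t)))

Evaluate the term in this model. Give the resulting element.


  t = 0
  (g (t)) = g(0,) = 3
  (p (g (t))) = p(3,) = 2

value = 2


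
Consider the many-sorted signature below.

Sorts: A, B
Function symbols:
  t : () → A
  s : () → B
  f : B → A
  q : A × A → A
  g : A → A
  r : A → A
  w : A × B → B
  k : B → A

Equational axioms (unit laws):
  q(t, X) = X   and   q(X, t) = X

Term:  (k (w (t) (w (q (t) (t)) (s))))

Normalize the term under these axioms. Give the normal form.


normal form = (k (w (t) (w (t) (s))))

1. (k (w (t) (w (q (t) (t)) (s))))  →  (k (w (t) (w (t) (s))))


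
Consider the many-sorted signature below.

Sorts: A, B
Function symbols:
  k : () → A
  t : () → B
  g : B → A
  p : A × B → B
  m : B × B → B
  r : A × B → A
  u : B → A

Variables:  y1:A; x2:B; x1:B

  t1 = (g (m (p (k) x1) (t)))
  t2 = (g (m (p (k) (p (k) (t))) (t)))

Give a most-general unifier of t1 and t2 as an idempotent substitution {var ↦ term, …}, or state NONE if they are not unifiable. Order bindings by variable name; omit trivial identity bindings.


{x1 ↦ (p (k) (t))}


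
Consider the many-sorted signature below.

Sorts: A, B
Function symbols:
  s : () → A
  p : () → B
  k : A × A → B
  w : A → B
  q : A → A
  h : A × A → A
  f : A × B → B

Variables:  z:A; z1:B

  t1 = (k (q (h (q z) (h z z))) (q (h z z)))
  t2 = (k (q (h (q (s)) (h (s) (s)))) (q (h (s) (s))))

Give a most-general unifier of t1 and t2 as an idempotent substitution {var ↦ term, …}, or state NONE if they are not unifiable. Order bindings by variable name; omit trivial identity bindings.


{z ↦ (s)}


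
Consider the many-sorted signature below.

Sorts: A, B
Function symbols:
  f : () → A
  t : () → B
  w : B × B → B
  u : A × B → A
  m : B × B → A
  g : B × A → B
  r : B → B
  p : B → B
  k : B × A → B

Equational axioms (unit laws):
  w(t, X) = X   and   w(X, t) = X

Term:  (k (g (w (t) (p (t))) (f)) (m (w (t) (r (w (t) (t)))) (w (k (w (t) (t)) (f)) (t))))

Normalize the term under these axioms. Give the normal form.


1. (k (g (w (t) (p (t))) (f)) (m (w (t) (r (w (t) (t)))) (w (k (w (t) (t)) (f)) (t))))  →  (k (g (p (t)) (f)) (m (w (t) (r (w (t) (t)))) (w (k (w (t) (t)) (f)) (t))))
2. (k (g (p (t)) (f)) (m (w (t) (r (w (t) (t)))) (w (k (w (t) (t)) (f)) (t))))  →  (k (g (p (t)) (f)) (m (r (w (t) (t))) (w (k (w (t) (t)) (f)) (t))))
3. (k (g (p (t)) (f)) (m (r (w (t) (t))) (w (k (w (t) (t)) (f)) (t))))  →  (k (g (p (t)) (f)) (m (r (t)) (w (k (w (t) (t)) (f)) (t))))
4. (k (g (p (t)) (f)) (m (r (t)) (w (k (w (t) (t)) (f)) (t))))  →  (k (g (p (t)) (f)) (m (r (t)) (k (w (t) (t)) (f))))
5. (k (g (p (t)) (f)) (m (r (t)) (k (w (t) (t)) (f))))  →  (k (g (p (t)) (f)) (m (r (t)) (k (t) (f))))

normal form = (k (g (p (t)) (f)) (m (r (t)) (k (t) (f))))


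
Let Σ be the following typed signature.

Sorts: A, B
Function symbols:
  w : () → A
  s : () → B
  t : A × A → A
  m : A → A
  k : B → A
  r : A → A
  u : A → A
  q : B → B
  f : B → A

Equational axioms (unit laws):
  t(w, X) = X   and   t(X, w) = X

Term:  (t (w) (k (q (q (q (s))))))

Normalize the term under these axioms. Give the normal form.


normal form = (k (q (q (q (s)))))

1. (t (w) (k (q (q (q (s))))))  →  (k (q (q (q (s)))))


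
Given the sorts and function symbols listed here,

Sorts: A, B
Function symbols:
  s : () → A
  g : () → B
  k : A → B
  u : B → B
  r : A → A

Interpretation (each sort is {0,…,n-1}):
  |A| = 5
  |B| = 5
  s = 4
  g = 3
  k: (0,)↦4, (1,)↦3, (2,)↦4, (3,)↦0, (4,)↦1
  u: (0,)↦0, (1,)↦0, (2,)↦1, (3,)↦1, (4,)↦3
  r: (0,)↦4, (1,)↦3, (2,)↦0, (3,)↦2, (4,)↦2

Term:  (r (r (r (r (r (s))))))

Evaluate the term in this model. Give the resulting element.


  s = 4
  (r (s)) = r(4,) = 2
  (r (r (s))) = r(2,) = 0
  (r (r (r (s)))) = r(0,) = 4
  (r (r (r (r (s))))) = r(4,) = 2
  (r (r (r (r (r (s)))))) = r(2,) = 0

value = 0


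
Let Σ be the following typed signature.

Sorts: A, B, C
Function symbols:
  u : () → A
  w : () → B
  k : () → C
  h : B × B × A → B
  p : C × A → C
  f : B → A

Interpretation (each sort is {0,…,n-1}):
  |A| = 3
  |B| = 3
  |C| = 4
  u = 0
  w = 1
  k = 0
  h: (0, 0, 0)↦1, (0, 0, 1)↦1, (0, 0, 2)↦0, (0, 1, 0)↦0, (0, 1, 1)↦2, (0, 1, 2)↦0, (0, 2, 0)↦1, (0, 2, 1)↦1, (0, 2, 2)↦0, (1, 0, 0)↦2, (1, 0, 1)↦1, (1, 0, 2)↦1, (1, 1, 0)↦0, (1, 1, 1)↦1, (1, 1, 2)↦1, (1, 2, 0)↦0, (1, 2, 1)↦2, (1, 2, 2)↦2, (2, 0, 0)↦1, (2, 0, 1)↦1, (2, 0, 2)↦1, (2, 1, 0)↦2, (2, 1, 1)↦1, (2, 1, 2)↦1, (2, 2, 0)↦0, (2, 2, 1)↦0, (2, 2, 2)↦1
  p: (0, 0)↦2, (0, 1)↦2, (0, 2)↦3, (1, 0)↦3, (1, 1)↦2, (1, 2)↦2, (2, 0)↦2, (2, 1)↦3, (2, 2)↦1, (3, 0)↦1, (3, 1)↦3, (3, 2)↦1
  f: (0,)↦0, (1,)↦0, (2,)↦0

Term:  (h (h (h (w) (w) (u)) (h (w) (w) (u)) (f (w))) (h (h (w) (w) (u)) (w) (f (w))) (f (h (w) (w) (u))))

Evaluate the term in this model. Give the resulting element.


  w = 1
  w = 1
  u = 0
  (h (w) (w) (u)) = h(1, 1, 0) = 0
  w = 1
  w = 1
  u = 0
  (h (w) (w) (u)) = h(1, 1, 0) = 0
  w = 1
  (f (w)) = f(1,) = 0
  (h (h (w) (w) (u)) (h (w) (w) (u)) (f (w))) = h(0, 0, 0) = 1
  w = 1
  w = 1
  u = 0
  (h (w) (w) (u)) = h(1, 1, 0) = 0
  w = 1
  w = 1
  (f (w)) = f(1,) = 0
  (h (h (w) (w) (u)) (w) (f (w))) = h(0, 1, 0) = 0
  w = 1
  w = 1
  u = 0
  (h (w) (w) (u)) = h(1, 1, 0) = 0
  (f (h (w) (w) (u))) = f(0,) = 0
  (h (h (h (w) (w) (u)) (h (w) (w) (u)) (f (w))) (h (h (w) (w) (u)) (w) (f (w))) (f (h (w) (w) (u)))) = h(1, 0, 0) = 2

value = 2


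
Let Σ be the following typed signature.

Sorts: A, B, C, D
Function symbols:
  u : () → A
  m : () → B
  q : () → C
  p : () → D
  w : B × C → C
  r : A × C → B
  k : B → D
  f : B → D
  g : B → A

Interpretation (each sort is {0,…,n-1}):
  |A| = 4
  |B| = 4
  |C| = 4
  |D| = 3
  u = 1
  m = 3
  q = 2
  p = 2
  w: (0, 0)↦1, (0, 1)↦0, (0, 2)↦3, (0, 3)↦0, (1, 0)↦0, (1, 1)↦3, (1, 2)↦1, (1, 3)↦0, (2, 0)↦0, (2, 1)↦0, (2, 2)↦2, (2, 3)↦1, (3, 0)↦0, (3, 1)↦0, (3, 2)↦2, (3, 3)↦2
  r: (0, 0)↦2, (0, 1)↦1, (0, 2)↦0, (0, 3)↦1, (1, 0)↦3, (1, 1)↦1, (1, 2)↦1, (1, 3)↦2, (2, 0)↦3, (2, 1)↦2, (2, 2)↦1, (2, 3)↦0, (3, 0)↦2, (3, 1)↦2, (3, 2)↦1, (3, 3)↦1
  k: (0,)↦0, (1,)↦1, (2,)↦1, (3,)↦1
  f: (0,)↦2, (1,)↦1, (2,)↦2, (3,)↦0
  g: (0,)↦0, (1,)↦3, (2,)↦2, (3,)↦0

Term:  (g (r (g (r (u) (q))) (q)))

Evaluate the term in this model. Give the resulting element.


value = 3

  u = 1
  q = 2
  (r (u) (q)) = r(1, 2) = 1
  (g (r (u) (q))) = g(1,) = 3
  q = 2
  (r (g (r (u) (q))) (q)) = r(3, 2) = 1
  (g (r (g (r (u) (q))) (q))) = g(1,) = 3


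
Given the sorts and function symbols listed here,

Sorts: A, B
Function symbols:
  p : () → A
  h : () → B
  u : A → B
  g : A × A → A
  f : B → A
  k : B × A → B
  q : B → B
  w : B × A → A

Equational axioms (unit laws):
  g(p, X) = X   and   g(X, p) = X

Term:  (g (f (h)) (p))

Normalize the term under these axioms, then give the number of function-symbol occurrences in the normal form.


size = 2

1. (g (f (h)) (p))  →  (f (h))
normal form: (f (h))


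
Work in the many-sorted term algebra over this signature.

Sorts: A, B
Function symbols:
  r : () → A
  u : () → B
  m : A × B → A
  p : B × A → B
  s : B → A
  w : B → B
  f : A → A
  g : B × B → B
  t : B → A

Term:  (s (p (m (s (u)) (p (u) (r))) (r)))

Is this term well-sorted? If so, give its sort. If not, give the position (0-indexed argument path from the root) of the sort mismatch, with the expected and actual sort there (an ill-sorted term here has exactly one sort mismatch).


ill-sorted at position [0, 0]: expected B, got A

        (u) : B
      (s (u)) : A
        (u) : B
        (r) : A
      (p (u) (r)) : B
    (m (s (u)) (p (u) (r))) : A
    (r) : A
  (p (m (s (u)) (p (u) (r))) (r)) : ✗ arg 0 at [0, 0] has sort A, expected B


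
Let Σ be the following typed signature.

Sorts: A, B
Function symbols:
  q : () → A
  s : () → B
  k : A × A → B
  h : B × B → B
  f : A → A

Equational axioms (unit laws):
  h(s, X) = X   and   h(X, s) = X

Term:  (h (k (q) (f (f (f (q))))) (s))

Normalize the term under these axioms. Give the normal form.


1. (h (k (q) (f (f (f (q))))) (s))  →  (k (q) (f (f (f (q)))))

normal form = (k (q) (f (f (f (q)))))


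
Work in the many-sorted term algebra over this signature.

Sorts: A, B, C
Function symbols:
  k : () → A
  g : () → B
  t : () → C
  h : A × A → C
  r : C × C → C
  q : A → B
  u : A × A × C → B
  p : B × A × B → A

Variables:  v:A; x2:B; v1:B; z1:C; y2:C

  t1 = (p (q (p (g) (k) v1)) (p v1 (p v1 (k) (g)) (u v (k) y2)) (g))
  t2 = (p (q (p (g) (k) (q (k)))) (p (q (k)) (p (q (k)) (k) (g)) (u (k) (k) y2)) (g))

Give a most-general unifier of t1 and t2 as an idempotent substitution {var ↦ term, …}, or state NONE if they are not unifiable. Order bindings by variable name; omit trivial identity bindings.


{v ↦ (k), v1 ↦ (q (k))}


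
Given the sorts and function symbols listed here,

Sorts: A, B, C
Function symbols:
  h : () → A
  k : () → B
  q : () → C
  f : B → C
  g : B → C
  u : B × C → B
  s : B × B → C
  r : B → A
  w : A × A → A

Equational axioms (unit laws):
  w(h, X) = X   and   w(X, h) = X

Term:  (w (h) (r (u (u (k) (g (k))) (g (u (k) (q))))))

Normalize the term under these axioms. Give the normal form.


normal form = (r (u (u (k) (g (k))) (g (u (k) (q)))))

1. (w (h) (r (u (u (k) (g (k))) (g (u (k) (q))))))  →  (r (u (u (k) (g (k))) (g (u (k) (q)))))


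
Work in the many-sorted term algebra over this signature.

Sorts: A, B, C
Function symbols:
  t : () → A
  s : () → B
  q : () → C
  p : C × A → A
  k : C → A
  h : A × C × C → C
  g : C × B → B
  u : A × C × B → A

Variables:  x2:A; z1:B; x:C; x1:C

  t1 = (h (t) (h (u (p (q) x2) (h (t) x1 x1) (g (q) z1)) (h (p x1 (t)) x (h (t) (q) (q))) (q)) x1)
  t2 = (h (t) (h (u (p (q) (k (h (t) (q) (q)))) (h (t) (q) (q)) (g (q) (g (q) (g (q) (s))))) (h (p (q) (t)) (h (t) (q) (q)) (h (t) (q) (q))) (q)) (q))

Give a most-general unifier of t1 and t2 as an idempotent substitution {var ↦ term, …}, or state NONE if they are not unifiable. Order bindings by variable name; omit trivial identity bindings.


{x ↦ (h (t) (q) (q)), x1 ↦ (q), x2 ↦ (k (h (t) (q) (q))), z1 ↦ (g (q) (g (q) (s)))}


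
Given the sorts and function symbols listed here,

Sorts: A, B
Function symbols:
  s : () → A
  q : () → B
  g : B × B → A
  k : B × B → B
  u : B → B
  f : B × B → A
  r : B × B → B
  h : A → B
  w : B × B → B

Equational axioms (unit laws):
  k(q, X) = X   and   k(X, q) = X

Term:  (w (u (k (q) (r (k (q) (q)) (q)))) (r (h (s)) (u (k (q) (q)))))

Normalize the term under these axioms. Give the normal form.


normal form = (w (u (r (q) (q))) (r (h (s)) (u (q))))

1. (w (u (k (q) (r (k (q) (q)) (q)))) (r (h (s)) (u (k (q) (q)))))  →  (w (u (r (k (q) (q)) (q))) (r (h (s)) (u (k (q) (q)))))
2. (w (u (r (k (q) (q)) (q))) (r (h (s)) (u (k (q) (q)))))  →  (w (u (r (q) (q))) (r (h (s)) (u (k (q) (q)))))
3. (w (u (r (q) (q))) (r (h (s)) (u (k (q) (q)))))  →  (w (u (r (q) (q))) (r (h (s)) (u (q))))


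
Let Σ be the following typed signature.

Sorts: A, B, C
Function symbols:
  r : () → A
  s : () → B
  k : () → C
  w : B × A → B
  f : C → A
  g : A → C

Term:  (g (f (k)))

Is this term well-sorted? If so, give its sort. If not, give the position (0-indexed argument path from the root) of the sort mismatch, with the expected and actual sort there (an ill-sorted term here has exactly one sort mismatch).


well-sorted; sort = C

    (k) : C
  (f (k)) : A
(g (f (k))) : C


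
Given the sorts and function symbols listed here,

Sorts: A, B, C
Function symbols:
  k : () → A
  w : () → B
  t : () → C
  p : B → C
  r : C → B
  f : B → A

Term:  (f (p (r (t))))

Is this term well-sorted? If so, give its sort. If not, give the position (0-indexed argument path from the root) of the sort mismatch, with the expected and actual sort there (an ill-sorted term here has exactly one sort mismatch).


ill-sorted at position [0]: expected B, got C

      (t) : C
    (r (t)) : B
  (p (r (t))) : C
(f (p (r (t)))) : ✗ arg 0 at [0] has sort C, expected B


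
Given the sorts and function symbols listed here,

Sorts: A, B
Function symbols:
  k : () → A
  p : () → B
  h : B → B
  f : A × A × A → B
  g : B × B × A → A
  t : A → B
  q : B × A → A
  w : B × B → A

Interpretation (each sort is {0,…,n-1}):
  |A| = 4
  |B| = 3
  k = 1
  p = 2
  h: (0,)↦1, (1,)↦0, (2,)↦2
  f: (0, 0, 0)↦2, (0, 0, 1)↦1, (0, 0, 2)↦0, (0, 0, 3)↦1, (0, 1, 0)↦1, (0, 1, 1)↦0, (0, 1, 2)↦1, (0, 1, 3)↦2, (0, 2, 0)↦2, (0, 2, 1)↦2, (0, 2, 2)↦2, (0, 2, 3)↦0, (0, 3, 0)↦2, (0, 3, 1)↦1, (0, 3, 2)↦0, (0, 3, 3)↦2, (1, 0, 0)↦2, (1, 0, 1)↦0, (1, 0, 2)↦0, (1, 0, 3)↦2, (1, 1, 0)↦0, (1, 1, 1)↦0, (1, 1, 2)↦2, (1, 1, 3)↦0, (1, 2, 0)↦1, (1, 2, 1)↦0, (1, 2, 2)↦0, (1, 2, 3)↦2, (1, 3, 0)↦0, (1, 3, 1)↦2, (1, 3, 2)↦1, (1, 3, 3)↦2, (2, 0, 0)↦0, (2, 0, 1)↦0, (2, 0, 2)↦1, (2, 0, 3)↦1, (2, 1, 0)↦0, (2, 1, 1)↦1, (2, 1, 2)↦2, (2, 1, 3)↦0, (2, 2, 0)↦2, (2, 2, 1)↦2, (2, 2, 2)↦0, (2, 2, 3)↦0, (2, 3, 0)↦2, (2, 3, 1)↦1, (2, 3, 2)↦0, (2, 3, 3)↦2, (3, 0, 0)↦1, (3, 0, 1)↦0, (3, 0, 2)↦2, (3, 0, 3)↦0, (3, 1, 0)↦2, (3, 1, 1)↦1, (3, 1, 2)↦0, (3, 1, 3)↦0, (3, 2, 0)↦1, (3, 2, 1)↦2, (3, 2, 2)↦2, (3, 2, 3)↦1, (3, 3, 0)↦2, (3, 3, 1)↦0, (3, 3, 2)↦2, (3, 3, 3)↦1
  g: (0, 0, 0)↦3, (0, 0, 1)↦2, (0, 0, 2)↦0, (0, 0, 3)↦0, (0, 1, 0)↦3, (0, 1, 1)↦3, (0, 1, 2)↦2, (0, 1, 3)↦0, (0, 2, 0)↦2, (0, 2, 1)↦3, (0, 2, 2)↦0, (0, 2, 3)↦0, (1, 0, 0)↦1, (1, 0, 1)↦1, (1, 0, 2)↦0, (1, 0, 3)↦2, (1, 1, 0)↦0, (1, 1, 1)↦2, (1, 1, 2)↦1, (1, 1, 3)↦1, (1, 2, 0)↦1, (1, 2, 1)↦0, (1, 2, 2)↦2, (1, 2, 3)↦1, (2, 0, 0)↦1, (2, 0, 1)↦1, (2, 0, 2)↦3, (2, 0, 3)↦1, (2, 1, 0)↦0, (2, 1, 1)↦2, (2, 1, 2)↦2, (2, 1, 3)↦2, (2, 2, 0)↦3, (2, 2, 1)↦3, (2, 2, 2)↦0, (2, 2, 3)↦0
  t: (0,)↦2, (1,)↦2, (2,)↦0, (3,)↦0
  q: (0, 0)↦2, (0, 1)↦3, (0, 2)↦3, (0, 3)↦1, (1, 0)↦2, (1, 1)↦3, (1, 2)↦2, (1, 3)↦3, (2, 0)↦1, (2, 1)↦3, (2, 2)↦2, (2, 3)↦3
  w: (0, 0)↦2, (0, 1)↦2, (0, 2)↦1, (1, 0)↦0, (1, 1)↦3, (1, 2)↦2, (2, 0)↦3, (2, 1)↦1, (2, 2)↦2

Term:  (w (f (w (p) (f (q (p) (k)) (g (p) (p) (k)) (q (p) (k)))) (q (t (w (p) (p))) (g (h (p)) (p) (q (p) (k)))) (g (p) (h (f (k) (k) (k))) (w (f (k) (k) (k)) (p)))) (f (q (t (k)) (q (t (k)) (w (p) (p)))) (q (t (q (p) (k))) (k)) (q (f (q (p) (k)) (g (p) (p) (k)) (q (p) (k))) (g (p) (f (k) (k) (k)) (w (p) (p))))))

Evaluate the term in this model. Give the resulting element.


  p = 2
  p = 2
  k = 1
  (q (p) (k)) = q(2, 1) = 3
  p = 2
  p = 2
  k = 1
  (g (p) (p) (k)) = g(2, 2, 1) = 3
  p = 2
  k = 1
  (q (p) (k)) = q(2, 1) = 3
  (f (q (p) (k)) (g (p) (p) (k)) (q (p) (k))) = f(3, 3, 3) = 1
  (w (p) (f (q (p) (k)) (g (p) (p) (k)) (q (p) (k)))) = w(2, 1) = 1
  p = 2
  p = 2
  (w (p) (p)) = w(2, 2) = 2
  (t (w (p) (p))) = t(2,) = 0
  p = 2
  (h (p)) = h(2,) = 2
  p = 2
  p = 2
  k = 1
  (q (p) (k)) = q(2, 1) = 3
  (g (h (p)) (p) (q (p) (k))) = g(2, 2, 3) = 0
  (q (t (w (p) (p))) (g (h (p)) (p) (q (p) (k)))) = q(0, 0) = 2
  p = 2
  k = 1
  k = 1
  k = 1
  (f (k) (k) (k)) = f(1, 1, 1) = 0
  (h (f (k) (k) (k))) = h(0,) = 1
  k = 1
  k = 1
  k = 1
  (f (k) (k) (k)) = f(1, 1, 1) = 0
  p = 2
  (w (f (k) (k) (k)) (p)) = w(0, 2) = 1
  (g (p) (h (f (k) (k) (k))) (w (f (k) (k) (k)) (p))) = g(2, 1, 1) = 2
  (f (w (p) (f (q (p) (k)) (g (p) (p) (k)) (q (p) (k)))) (q (t (w (p) (p))) (g (h (p)) (p) (q (p) (k)))) (g (p) (h (f (k) (k) (k))) (w (f (k) (k) (k)) (p)))) = f(1, 2, 2) = 0
  k = 1
  (t (k)) = t(1,) = 2
  k = 1
  (t (k)) = t(1,) = 2
  p = 2
  p = 2
  (w (p) (p)) = w(2, 2) = 2
  (q (t (k)) (w (p) (p))) = q(2, 2) = 2
  (q (t (k)) (q (t (k)) (w (p) (p)))) = q(2, 2) = 2
  p = 2
  k = 1
  (q (p) (k)) = q(2, 1) = 3
  (t (q (p) (k))) = t(3,) = 0
  k = 1
  (q (t (q (p) (k))) (k)) = q(0, 1) = 3
  p = 2
  k = 1
  (q (p) (k)) = q(2, 1) = 3
  p = 2
  p = 2
  k = 1
  (g (p) (p) (k)) = g(2, 2, 1) = 3
  p = 2
  k = 1
  (q (p) (k)) = q(2, 1) = 3
  (f (q (p) (k)) (g (p) (p) (k)) (q (p) (k))) = f(3, 3, 3) = 1
  p = 2
  k = 1
  k = 1
  k = 1
  (f (k) (k) (k)) = f(1, 1, 1) = 0
  p = 2
  p = 2
  (w (p) (p)) = w(2, 2) = 2
  (g (p) (f (k) (k) (k)) (w (p) (p))) = g(2, 0, 2) = 3
  (q (f (q (p) (k)) (g (p) (p) (k)) (q (p) (k))) (g (p) (f (k) (k) (k)) (w (p) (p)))) = q(1, 3) = 3
  (f (q (t (k)) (q (t (k)) (w (p) (p)))) (q (t (q (p) (k))) (k)) (q (f (q (p) (k)) (g (p) (p) (k)) (q (p) (k))) (g (p) (f (k) (k) (k)) (w (p) (p))))) = f(2, 3, 3) = 2
  (w (f (w (p) (f (q (p) (k)) (g (p) (p) (k)) (q (p) (k)))) (q (t (w (p) (p))) (g (h (p)) (p) (q (p) (k)))) (g (p) (h (f (k) (k) (k))) (w (f (k) (k) (k)) (p)))) (f (q (t (k)) (q (t (k)) (w (p) (p)))) (q (t (q (p) (k))) (k)) (q (f (q (p) (k)) (g (p) (p) (k)) (q (p) (k))) (g (p) (f (k) (k) (k)) (w (p) (p)))))) = w(0, 2) = 1

value = 1


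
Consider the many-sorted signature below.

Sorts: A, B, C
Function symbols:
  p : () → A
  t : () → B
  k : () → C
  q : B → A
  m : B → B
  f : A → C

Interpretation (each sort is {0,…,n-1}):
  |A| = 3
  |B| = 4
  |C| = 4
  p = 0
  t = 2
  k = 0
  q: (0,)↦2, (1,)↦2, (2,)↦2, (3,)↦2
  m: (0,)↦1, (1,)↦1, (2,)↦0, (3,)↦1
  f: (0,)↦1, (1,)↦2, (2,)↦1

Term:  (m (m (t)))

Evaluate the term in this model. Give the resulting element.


value = 1

  t = 2
  (m (t)) = m(2,) = 0
  (m (m (t))) = m(0,) = 1


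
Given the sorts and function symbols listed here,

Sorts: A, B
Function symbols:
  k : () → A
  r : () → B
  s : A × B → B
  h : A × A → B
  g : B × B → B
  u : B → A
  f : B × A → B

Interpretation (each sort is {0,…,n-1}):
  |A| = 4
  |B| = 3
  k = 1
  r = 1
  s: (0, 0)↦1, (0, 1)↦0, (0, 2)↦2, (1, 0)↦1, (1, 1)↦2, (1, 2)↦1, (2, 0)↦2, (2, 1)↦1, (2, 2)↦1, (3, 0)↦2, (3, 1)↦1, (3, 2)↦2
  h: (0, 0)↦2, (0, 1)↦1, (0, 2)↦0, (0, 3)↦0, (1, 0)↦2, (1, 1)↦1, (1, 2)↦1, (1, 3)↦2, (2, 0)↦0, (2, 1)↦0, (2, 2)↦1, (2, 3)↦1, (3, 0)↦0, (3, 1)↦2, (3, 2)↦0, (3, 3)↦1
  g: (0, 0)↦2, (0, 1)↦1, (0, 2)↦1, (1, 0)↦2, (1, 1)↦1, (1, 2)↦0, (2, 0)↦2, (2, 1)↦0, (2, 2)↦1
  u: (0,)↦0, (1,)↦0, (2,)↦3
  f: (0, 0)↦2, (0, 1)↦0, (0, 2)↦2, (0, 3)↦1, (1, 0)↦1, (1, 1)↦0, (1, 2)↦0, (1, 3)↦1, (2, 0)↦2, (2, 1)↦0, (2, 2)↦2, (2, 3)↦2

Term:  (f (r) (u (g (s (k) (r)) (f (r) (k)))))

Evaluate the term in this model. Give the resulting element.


  r = 1
  k = 1
  r = 1
  (s (k) (r)) = s(1, 1) = 2
  r = 1
  k = 1
  (f (r) (k)) = f(1, 1) = 0
  (g (s (k) (r)) (f (r) (k))) = g(2, 0) = 2
  (u (g (s (k) (r)) (f (r) (k)))) = u(2,) = 3
  (f (r) (u (g (s (k) (r)) (f (r) (k))))) = f(1, 3) = 1

value = 1


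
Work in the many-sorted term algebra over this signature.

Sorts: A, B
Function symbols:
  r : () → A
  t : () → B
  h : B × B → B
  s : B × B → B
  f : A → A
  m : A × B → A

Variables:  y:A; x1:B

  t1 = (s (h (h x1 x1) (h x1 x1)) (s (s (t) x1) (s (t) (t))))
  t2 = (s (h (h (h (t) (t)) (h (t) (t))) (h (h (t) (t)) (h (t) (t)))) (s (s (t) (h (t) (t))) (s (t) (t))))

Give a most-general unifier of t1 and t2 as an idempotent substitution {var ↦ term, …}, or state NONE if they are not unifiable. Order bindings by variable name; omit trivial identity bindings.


{x1 ↦ (h (t) (t))}


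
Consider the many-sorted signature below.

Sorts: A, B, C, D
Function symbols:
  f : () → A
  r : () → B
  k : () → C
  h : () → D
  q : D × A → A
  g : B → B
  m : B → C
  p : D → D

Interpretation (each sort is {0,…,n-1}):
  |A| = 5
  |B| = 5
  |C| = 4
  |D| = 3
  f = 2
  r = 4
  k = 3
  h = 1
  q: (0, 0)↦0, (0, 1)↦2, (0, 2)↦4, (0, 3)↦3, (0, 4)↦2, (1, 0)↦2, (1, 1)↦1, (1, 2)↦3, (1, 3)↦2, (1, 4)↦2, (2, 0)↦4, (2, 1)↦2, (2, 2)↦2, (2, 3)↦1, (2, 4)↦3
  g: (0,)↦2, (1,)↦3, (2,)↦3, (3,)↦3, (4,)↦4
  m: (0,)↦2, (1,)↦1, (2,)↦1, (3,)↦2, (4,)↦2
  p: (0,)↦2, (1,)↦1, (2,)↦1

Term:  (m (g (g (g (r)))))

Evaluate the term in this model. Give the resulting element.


  r = 4
  (g (r)) = g(4,) = 4
  (g (g (r))) = g(4,) = 4
  (g (g (g (r)))) = g(4,) = 4
  (m (g (g (g (r))))) = m(4,) = 2

value = 2


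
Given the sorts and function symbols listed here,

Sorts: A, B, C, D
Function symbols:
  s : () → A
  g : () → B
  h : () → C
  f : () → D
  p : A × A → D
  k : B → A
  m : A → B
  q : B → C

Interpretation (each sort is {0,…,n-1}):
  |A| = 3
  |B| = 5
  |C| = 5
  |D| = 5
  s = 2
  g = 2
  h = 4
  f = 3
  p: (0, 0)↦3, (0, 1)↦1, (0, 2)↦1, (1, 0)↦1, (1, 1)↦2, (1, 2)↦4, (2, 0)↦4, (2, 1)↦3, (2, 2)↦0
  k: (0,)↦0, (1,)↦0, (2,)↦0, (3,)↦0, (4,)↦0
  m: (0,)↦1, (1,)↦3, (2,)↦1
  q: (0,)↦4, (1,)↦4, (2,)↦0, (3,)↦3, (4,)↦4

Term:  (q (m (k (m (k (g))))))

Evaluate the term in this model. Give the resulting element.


value = 4

  g = 2
  (k (g)) = k(2,) = 0
  (m (k (g))) = m(0,) = 1
  (k (m (k (g)))) = k(1,) = 0
  (m (k (m (k (g))))) = m(0,) = 1
  (q (m (k (m (k (g)))))) = q(1,) = 4


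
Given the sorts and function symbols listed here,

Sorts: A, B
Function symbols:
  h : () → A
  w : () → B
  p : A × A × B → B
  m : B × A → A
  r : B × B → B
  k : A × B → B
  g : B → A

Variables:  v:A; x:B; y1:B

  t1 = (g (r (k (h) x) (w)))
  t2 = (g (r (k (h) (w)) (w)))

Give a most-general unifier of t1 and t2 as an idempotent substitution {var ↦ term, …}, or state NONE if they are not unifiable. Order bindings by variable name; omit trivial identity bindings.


{x ↦ (w)}


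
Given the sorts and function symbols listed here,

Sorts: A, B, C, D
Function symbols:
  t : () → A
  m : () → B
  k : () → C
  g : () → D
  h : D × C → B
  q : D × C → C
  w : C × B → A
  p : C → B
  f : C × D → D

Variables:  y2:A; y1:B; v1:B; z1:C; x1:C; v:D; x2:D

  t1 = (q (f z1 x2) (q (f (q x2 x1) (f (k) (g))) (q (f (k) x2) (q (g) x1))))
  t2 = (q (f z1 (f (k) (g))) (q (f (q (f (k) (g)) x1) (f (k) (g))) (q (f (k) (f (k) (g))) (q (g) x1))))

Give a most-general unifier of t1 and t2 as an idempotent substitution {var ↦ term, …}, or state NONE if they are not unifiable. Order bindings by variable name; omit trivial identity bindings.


{x2 ↦ (f (k) (g))}


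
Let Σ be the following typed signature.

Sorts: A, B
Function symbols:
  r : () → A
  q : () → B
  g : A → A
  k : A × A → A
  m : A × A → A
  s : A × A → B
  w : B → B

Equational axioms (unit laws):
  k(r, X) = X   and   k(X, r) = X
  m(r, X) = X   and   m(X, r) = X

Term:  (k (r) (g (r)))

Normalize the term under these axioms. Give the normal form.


normal form = (g (r))

1. (k (r) (g (r)))  →  (g (r))


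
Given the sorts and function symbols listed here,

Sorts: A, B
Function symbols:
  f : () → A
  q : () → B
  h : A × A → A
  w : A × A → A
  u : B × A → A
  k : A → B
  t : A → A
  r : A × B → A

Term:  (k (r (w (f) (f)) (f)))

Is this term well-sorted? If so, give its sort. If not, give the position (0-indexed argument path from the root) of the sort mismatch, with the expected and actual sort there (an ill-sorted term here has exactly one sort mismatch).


      (f) : A
      (f) : A
    (w (f) (f)) : A
    (f) : A
  (r (w (f) (f)) (f)) : ✗ arg 1 at [0, 1] has sort A, expected B

ill-sorted at position [0, 1]: expected B, got A
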